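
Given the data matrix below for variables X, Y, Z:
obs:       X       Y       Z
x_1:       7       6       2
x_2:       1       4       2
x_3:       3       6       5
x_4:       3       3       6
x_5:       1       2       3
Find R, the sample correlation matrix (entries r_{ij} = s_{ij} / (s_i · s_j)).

Step 1 — column means:
  mean(X) = (7 + 1 + 3 + 3 + 1) / 5 = 15/5 = 3
  mean(Y) = (6 + 4 + 6 + 3 + 2) / 5 = 21/5 = 4.2
  mean(Z) = (2 + 2 + 5 + 6 + 3) / 5 = 18/5 = 3.6

Step 2 — sample variances and covariances s[i,j] = (1/(n-1)) · Σ_k (x_{k,i} - mean_i) · (x_{k,j} - mean_j), with n-1 = 4:
  s[X,X] = ((4)·(4) + (-2)·(-2) + (0)·(0) + (0)·(0) + (-2)·(-2)) / 4 = 24/4 = 6
  s[X,Y] = ((4)·(1.8) + (-2)·(-0.2) + (0)·(1.8) + (0)·(-1.2) + (-2)·(-2.2)) / 4 = 12/4 = 3
  s[X,Z] = ((4)·(-1.6) + (-2)·(-1.6) + (0)·(1.4) + (0)·(2.4) + (-2)·(-0.6)) / 4 = -2/4 = -0.5
  s[Y,Y] = ((1.8)·(1.8) + (-0.2)·(-0.2) + (1.8)·(1.8) + (-1.2)·(-1.2) + (-2.2)·(-2.2)) / 4 = 12.8/4 = 3.2
  s[Y,Z] = ((1.8)·(-1.6) + (-0.2)·(-1.6) + (1.8)·(1.4) + (-1.2)·(2.4) + (-2.2)·(-0.6)) / 4 = -1.6/4 = -0.4
  s[Z,Z] = ((-1.6)·(-1.6) + (-1.6)·(-1.6) + (1.4)·(1.4) + (2.4)·(2.4) + (-0.6)·(-0.6)) / 4 = 13.2/4 = 3.3
  Sample standard deviations s_i = √(s[i,i]):
  s(X) = √(6) = 2.4495
  s(Y) = √(3.2) = 1.7889
  s(Z) = √(3.3) = 1.8166

Step 3 — r_{ij} = s_{ij} / (s_i · s_j):
  r[X,X] = 1 (diagonal).
  r[X,Y] = 3 / (2.4495 · 1.7889) = 3 / 4.3818 = 0.6847
  r[X,Z] = -0.5 / (2.4495 · 1.8166) = -0.5 / 4.4497 = -0.1124
  r[Y,Y] = 1 (diagonal).
  r[Y,Z] = -0.4 / (1.7889 · 1.8166) = -0.4 / 3.2496 = -0.1231
  r[Z,Z] = 1 (diagonal).

R is symmetric with unit diagonal. Assembling:

R = [[1, 0.6847, -0.1124],
 [0.6847, 1, -0.1231],
 [-0.1124, -0.1231, 1]]


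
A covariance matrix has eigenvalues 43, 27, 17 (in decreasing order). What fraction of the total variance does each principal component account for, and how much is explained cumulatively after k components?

Step 1 — total variance = trace(Sigma) = Σ λ_i = 43 + 27 + 17 = 87.

Step 2 — fraction explained by component i = λ_i / Σ λ:
  PC1: 43/87 = 0.4943
  PC2: 27/87 = 0.3103
  PC3: 17/87 = 0.1954

Step 3 — cumulative fraction after k components = (λ_1 + ... + λ_k) / Σ λ:
  k = 1: 43/87 = 0.4943
  k = 2: (43 + 27)/87 = 70/87 = 0.8046
  k = 3: (43 + 27 + 17)/87 = 87/87 = 1

Summary (fraction, with percent):

explained: PC1 0.4943 (49.43%), PC2 0.3103 (31.03%), PC3 0.1954 (19.54%);  cumulative: 0.4943, 0.8046, 1


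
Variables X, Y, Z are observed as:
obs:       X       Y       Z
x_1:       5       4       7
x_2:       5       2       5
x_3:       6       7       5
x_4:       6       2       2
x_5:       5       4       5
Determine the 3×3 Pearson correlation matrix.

Step 1 — column means:
  mean(X) = (5 + 5 + 6 + 6 + 5) / 5 = 27/5 = 5.4
  mean(Y) = (4 + 2 + 7 + 2 + 4) / 5 = 19/5 = 3.8
  mean(Z) = (7 + 5 + 5 + 2 + 5) / 5 = 24/5 = 4.8

Step 2 — sample variances and covariances s[i,j] = (1/(n-1)) · Σ_k (x_{k,i} - mean_i) · (x_{k,j} - mean_j), with n-1 = 4:
  s[X,X] = ((-0.4)·(-0.4) + (-0.4)·(-0.4) + (0.6)·(0.6) + (0.6)·(0.6) + (-0.4)·(-0.4)) / 4 = 1.2/4 = 0.3
  s[X,Y] = ((-0.4)·(0.2) + (-0.4)·(-1.8) + (0.6)·(3.2) + (0.6)·(-1.8) + (-0.4)·(0.2)) / 4 = 1.4/4 = 0.35
  s[X,Z] = ((-0.4)·(2.2) + (-0.4)·(0.2) + (0.6)·(0.2) + (0.6)·(-2.8) + (-0.4)·(0.2)) / 4 = -2.6/4 = -0.65
  s[Y,Y] = ((0.2)·(0.2) + (-1.8)·(-1.8) + (3.2)·(3.2) + (-1.8)·(-1.8) + (0.2)·(0.2)) / 4 = 16.8/4 = 4.2
  s[Y,Z] = ((0.2)·(2.2) + (-1.8)·(0.2) + (3.2)·(0.2) + (-1.8)·(-2.8) + (0.2)·(0.2)) / 4 = 5.8/4 = 1.45
  s[Z,Z] = ((2.2)·(2.2) + (0.2)·(0.2) + (0.2)·(0.2) + (-2.8)·(-2.8) + (0.2)·(0.2)) / 4 = 12.8/4 = 3.2
  Sample standard deviations s_i = √(s[i,i]):
  s(X) = √(0.3) = 0.5477
  s(Y) = √(4.2) = 2.0494
  s(Z) = √(3.2) = 1.7889

Step 3 — r_{ij} = s_{ij} / (s_i · s_j):
  r[X,X] = 1 (diagonal).
  r[X,Y] = 0.35 / (0.5477 · 2.0494) = 0.35 / 1.1225 = 0.3118
  r[X,Z] = -0.65 / (0.5477 · 1.7889) = -0.65 / 0.9798 = -0.6634
  r[Y,Y] = 1 (diagonal).
  r[Y,Z] = 1.45 / (2.0494 · 1.7889) = 1.45 / 3.6661 = 0.3955
  r[Z,Z] = 1 (diagonal).

R is symmetric with unit diagonal. Assembling:

R = [[1, 0.3118, -0.6634],
 [0.3118, 1, 0.3955],
 [-0.6634, 0.3955, 1]]


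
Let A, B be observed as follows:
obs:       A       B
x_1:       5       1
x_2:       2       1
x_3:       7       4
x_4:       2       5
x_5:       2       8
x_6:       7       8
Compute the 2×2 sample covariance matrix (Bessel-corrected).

Step 1 — column means:
  mean(A) = (5 + 2 + 7 + 2 + 2 + 7) / 6 = 25/6 = 4.1667
  mean(B) = (1 + 1 + 4 + 5 + 8 + 8) / 6 = 27/6 = 4.5

Step 2 — sample covariance S[i,j] = (1/(n-1)) · Σ_k (x_{k,i} - mean_i) · (x_{k,j} - mean_j), with n-1 = 5.
  S[A,A] = ((0.8333)·(0.8333) + (-2.1667)·(-2.1667) + (2.8333)·(2.8333) + (-2.1667)·(-2.1667) + (-2.1667)·(-2.1667) + (2.8333)·(2.8333)) / 5 = 30.8333/5 = 6.1667
  S[A,B] = ((0.8333)·(-3.5) + (-2.1667)·(-3.5) + (2.8333)·(-0.5) + (-2.1667)·(0.5) + (-2.1667)·(3.5) + (2.8333)·(3.5)) / 5 = 4.5/5 = 0.9
  S[B,B] = ((-3.5)·(-3.5) + (-3.5)·(-3.5) + (-0.5)·(-0.5) + (0.5)·(0.5) + (3.5)·(3.5) + (3.5)·(3.5)) / 5 = 49.5/5 = 9.9

S is symmetric (S[j,i] = S[i,j]). Assembling:

S = [[6.1667, 0.9],
 [0.9, 9.9]]


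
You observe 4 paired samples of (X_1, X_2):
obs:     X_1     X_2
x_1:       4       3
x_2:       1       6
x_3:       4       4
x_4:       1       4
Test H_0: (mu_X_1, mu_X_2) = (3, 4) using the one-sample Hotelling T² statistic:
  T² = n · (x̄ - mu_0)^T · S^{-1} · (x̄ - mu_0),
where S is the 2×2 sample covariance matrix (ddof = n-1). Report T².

Step 1 — sample mean vector:
  mean(X_1) = (4 + 1 + 4 + 1) / 4 = 10/4 = 2.5
  mean(X_2) = (3 + 6 + 4 + 4) / 4 = 17/4 = 4.25
  x̄ = (2.5, 4.25),  deviation x̄ - mu_0 = (2.5, 4.25) - (3, 4) = (-0.5, 0.25).

Step 2 — sample covariance matrix, S[i,j] = (1/(n-1)) · Σ_k (x_{k,i} - mean_i) · (x_{k,j} - mean_j), divisor n-1 = 3:
  S[X_1,X_1] = ((1.5)·(1.5) + (-1.5)·(-1.5) + (1.5)·(1.5) + (-1.5)·(-1.5)) / 3 = 9/3 = 3
  S[X_1,X_2] = ((1.5)·(-1.25) + (-1.5)·(1.75) + (1.5)·(-0.25) + (-1.5)·(-0.25)) / 3 = -4.5/3 = -1.5
  S[X_2,X_2] = ((-1.25)·(-1.25) + (1.75)·(1.75) + (-0.25)·(-0.25) + (-0.25)·(-0.25)) / 3 = 4.75/3 = 1.5833
  S = [[3, -1.5],
 [-1.5, 1.5833]].

Step 3 — invert S. det(S) = 3·1.5833 - (-1.5)² = 2.5.
  S^{-1} = (1/det) · [[d, -b], [-b, a]] = [[0.6333, 0.6],
 [0.6, 1.2]].

Step 4 — quadratic form (x̄ - mu_0)^T · S^{-1} · (x̄ - mu_0):
  S^{-1} · (x̄ - mu_0) = (-0.1667, 0),
  (x̄ - mu_0)^T · [...] = (-0.5)·(-0.1667) + (0.25)·(0) = 0.0833.

Step 5 — scale by n: T² = 4 · 0.0833 = 0.3333.

T² ≈ 0.3333


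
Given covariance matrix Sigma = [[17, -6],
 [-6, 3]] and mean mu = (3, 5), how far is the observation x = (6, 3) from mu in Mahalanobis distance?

Step 1 — centre the observation: (x - mu) = (3, -2).

Step 2 — invert Sigma. det(Sigma) = 17·3 - (-6)² = 15.
  Sigma^{-1} = (1/det) · [[d, -b], [-b, a]] = [[0.2, 0.4],
 [0.4, 1.1333]].

Step 3 — form the quadratic (x - mu)^T · Sigma^{-1} · (x - mu):
  Sigma^{-1} · (x - mu) = (-0.2, -1.0667).
  (x - mu)^T · [Sigma^{-1} · (x - mu)] = (3)·(-0.2) + (-2)·(-1.0667) = 1.5333.

Step 4 — take square root: d = √(1.5333) ≈ 1.2383.

d(x, mu) = √(1.5333) ≈ 1.2383


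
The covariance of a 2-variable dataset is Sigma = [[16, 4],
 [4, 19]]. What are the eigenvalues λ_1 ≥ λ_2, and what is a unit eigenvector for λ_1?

Step 1 — characteristic polynomial of 2×2 Sigma:
  det(Sigma - λI) = λ² - trace · λ + det = 0.
  trace = 16 + 19 = 35, det = 16·19 - (4)² = 288.
Step 2 — discriminant:
  Δ = trace² - 4·det = 1225 - 1152 = 73.
Step 3 — eigenvalues:
  λ = (trace ± √Δ)/2 = (35 ± 8.544)/2,
  λ_1 = 21.772,  λ_2 = 13.228.

Step 4 — unit eigenvector for λ_1: solve (Sigma - λ_1 I)v = 0. First row:
  (16 - 21.772)·v_x + (4)·v_y = 0, i.e. (-5.772)·v_x + (4)·v_y = 0,
  so v ∝ (b, λ_1 - a) = (4, 5.772) = u.
  ||u|| = √((4)² + (5.772)²) = √(49.316) ≈ 7.0225,
  v_1 = u/||u|| ≈ (0.5696, 0.8219) (||v_1|| = 1).

λ_1 = 21.772,  λ_2 = 13.228;  v_1 ≈ (0.5696, 0.8219)


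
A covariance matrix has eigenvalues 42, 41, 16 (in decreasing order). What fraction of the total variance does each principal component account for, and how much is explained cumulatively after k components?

Step 1 — total variance = trace(Sigma) = Σ λ_i = 42 + 41 + 16 = 99.

Step 2 — fraction explained by component i = λ_i / Σ λ:
  PC1: 42/99 = 0.4242
  PC2: 41/99 = 0.4141
  PC3: 16/99 = 0.1616

Step 3 — cumulative fraction after k components = (λ_1 + ... + λ_k) / Σ λ:
  k = 1: 42/99 = 0.4242
  k = 2: (42 + 41)/99 = 83/99 = 0.8384
  k = 3: (42 + 41 + 16)/99 = 99/99 = 1

Summary (fraction, with percent):

explained: PC1 0.4242 (42.42%), PC2 0.4141 (41.41%), PC3 0.1616 (16.16%);  cumulative: 0.4242, 0.8384, 1


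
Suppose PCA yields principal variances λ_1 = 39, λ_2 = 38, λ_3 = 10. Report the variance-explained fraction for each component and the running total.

Step 1 — total variance = trace(Sigma) = Σ λ_i = 39 + 38 + 10 = 87.

Step 2 — fraction explained by component i = λ_i / Σ λ:
  PC1: 39/87 = 0.4483
  PC2: 38/87 = 0.4368
  PC3: 10/87 = 0.1149

Step 3 — cumulative fraction after k components = (λ_1 + ... + λ_k) / Σ λ:
  k = 1: 39/87 = 0.4483
  k = 2: (39 + 38)/87 = 77/87 = 0.8851
  k = 3: (39 + 38 + 10)/87 = 87/87 = 1

Summary (fraction, with percent):

explained: PC1 0.4483 (44.83%), PC2 0.4368 (43.68%), PC3 0.1149 (11.49%);  cumulative: 0.4483, 0.8851, 1


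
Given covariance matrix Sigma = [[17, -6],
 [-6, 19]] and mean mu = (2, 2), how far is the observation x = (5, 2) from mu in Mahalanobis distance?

Step 1 — centre the observation: (x - mu) = (3, 0).

Step 2 — invert Sigma. det(Sigma) = 17·19 - (-6)² = 287.
  Sigma^{-1} = (1/det) · [[d, -b], [-b, a]] = [[0.0662, 0.0209],
 [0.0209, 0.0592]].

Step 3 — form the quadratic (x - mu)^T · Sigma^{-1} · (x - mu):
  Sigma^{-1} · (x - mu) = (0.1986, 0.0627).
  (x - mu)^T · [Sigma^{-1} · (x - mu)] = (3)·(0.1986) + (0)·(0.0627) = 0.5958.

Step 4 — take square root: d = √(0.5958) ≈ 0.7719.

d(x, mu) = √(0.5958) ≈ 0.7719


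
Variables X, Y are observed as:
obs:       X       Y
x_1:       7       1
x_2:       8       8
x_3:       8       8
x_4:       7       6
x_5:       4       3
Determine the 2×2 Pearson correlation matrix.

Step 1 — column means:
  mean(X) = (7 + 8 + 8 + 7 + 4) / 5 = 34/5 = 6.8
  mean(Y) = (1 + 8 + 8 + 6 + 3) / 5 = 26/5 = 5.2

Step 2 — sample variances and covariances s[i,j] = (1/(n-1)) · Σ_k (x_{k,i} - mean_i) · (x_{k,j} - mean_j), with n-1 = 4:
  s[X,X] = ((0.2)·(0.2) + (1.2)·(1.2) + (1.2)·(1.2) + (0.2)·(0.2) + (-2.8)·(-2.8)) / 4 = 10.8/4 = 2.7
  s[X,Y] = ((0.2)·(-4.2) + (1.2)·(2.8) + (1.2)·(2.8) + (0.2)·(0.8) + (-2.8)·(-2.2)) / 4 = 12.2/4 = 3.05
  s[Y,Y] = ((-4.2)·(-4.2) + (2.8)·(2.8) + (2.8)·(2.8) + (0.8)·(0.8) + (-2.2)·(-2.2)) / 4 = 38.8/4 = 9.7
  Sample standard deviations s_i = √(s[i,i]):
  s(X) = √(2.7) = 1.6432
  s(Y) = √(9.7) = 3.1145

Step 3 — r_{ij} = s_{ij} / (s_i · s_j):
  r[X,X] = 1 (diagonal).
  r[X,Y] = 3.05 / (1.6432 · 3.1145) = 3.05 / 5.1176 = 0.596
  r[Y,Y] = 1 (diagonal).

R is symmetric with unit diagonal. Assembling:

R = [[1, 0.596],
 [0.596, 1]]


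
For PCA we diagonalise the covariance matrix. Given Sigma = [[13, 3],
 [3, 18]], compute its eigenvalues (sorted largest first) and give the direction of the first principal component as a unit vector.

Step 1 — characteristic polynomial of 2×2 Sigma:
  det(Sigma - λI) = λ² - trace · λ + det = 0.
  trace = 13 + 18 = 31, det = 13·18 - (3)² = 225.
Step 2 — discriminant:
  Δ = trace² - 4·det = 961 - 900 = 61.
Step 3 — eigenvalues:
  λ = (trace ± √Δ)/2 = (31 ± 7.8102)/2,
  λ_1 = 19.4051,  λ_2 = 11.5949.

Step 4 — unit eigenvector for λ_1: solve (Sigma - λ_1 I)v = 0. First row:
  (13 - 19.4051)·v_x + (3)·v_y = 0, i.e. (-6.4051)·v_x + (3)·v_y = 0,
  so v ∝ (b, λ_1 - a) = (3, 6.4051) = u.
  ||u|| = √((3)² + (6.4051)²) = √(50.0256) ≈ 7.0729,
  v_1 = u/||u|| ≈ (0.4242, 0.9056) (||v_1|| = 1).

λ_1 = 19.4051,  λ_2 = 11.5949;  v_1 ≈ (0.4242, 0.9056)


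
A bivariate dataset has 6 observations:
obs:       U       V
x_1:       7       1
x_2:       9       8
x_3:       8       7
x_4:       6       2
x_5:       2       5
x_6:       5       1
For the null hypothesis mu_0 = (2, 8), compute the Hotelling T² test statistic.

Step 1 — sample mean vector:
  mean(U) = (7 + 9 + 8 + 6 + 2 + 5) / 6 = 37/6 = 6.1667
  mean(V) = (1 + 8 + 7 + 2 + 5 + 1) / 6 = 24/6 = 4
  x̄ = (6.1667, 4),  deviation x̄ - mu_0 = (6.1667, 4) - (2, 8) = (4.1667, -4).

Step 2 — sample covariance matrix, S[i,j] = (1/(n-1)) · Σ_k (x_{k,i} - mean_i) · (x_{k,j} - mean_j), divisor n-1 = 5:
  S[U,U] = ((0.8333)·(0.8333) + (2.8333)·(2.8333) + (1.8333)·(1.8333) + (-0.1667)·(-0.1667) + (-4.1667)·(-4.1667) + (-1.1667)·(-1.1667)) / 5 = 30.8333/5 = 6.1667
  S[U,V] = ((0.8333)·(-3) + (2.8333)·(4) + (1.8333)·(3) + (-0.1667)·(-2) + (-4.1667)·(1) + (-1.1667)·(-3)) / 5 = 14/5 = 2.8
  S[V,V] = ((-3)·(-3) + (4)·(4) + (3)·(3) + (-2)·(-2) + (1)·(1) + (-3)·(-3)) / 5 = 48/5 = 9.6
  S = [[6.1667, 2.8],
 [2.8, 9.6]].

Step 3 — invert S. det(S) = 6.1667·9.6 - (2.8)² = 51.36.
  S^{-1} = (1/det) · [[d, -b], [-b, a]] = [[0.1869, -0.0545],
 [-0.0545, 0.1201]].

Step 4 — quadratic form (x̄ - mu_0)^T · S^{-1} · (x̄ - mu_0):
  S^{-1} · (x̄ - mu_0) = (0.9969, -0.7074),
  (x̄ - mu_0)^T · [...] = (4.1667)·(0.9969) + (-4)·(-0.7074) = 6.9834.

Step 5 — scale by n: T² = 6 · 6.9834 = 41.9003.

T² ≈ 41.9003


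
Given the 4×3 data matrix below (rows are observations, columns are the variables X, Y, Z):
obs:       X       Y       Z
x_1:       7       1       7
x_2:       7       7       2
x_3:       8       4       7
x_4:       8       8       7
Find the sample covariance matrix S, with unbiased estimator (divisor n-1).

Step 1 — column means:
  mean(X) = (7 + 7 + 8 + 8) / 4 = 30/4 = 7.5
  mean(Y) = (1 + 7 + 4 + 8) / 4 = 20/4 = 5
  mean(Z) = (7 + 2 + 7 + 7) / 4 = 23/4 = 5.75

Step 2 — sample covariance S[i,j] = (1/(n-1)) · Σ_k (x_{k,i} - mean_i) · (x_{k,j} - mean_j), with n-1 = 3.
  S[X,X] = ((-0.5)·(-0.5) + (-0.5)·(-0.5) + (0.5)·(0.5) + (0.5)·(0.5)) / 3 = 1/3 = 0.3333
  S[X,Y] = ((-0.5)·(-4) + (-0.5)·(2) + (0.5)·(-1) + (0.5)·(3)) / 3 = 2/3 = 0.6667
  S[X,Z] = ((-0.5)·(1.25) + (-0.5)·(-3.75) + (0.5)·(1.25) + (0.5)·(1.25)) / 3 = 2.5/3 = 0.8333
  S[Y,Y] = ((-4)·(-4) + (2)·(2) + (-1)·(-1) + (3)·(3)) / 3 = 30/3 = 10
  S[Y,Z] = ((-4)·(1.25) + (2)·(-3.75) + (-1)·(1.25) + (3)·(1.25)) / 3 = -10/3 = -3.3333
  S[Z,Z] = ((1.25)·(1.25) + (-3.75)·(-3.75) + (1.25)·(1.25) + (1.25)·(1.25)) / 3 = 18.75/3 = 6.25

S is symmetric (S[j,i] = S[i,j]). Assembling:

S = [[0.3333, 0.6667, 0.8333],
 [0.6667, 10, -3.3333],
 [0.8333, -3.3333, 6.25]]


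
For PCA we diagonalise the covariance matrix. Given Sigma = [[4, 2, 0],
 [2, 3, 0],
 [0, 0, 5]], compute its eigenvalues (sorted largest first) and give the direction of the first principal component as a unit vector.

Step 1 — characteristic polynomial p(λ) = det(λI - Sigma) = λ³ - tr·λ² + c_1·λ - det, where tr = trace, c_1 = sum of the principal 2×2 minors, det = det(Sigma):
  tr = 4 + 3 + 5 = 12,
  c_1 = (4·3 - (2)²) + (4·5 - (0)²) + (3·5 - (0)²) = 8 + 20 + 15 = 43,
  det = 4·(3·5 - (0)²) - (2)·((2)·5 - (0)·(0)) + (0)·((2)·(0) - 3·(0)) = 4·(15) - (2)·(10) + (0)·(0) = 40.
  So p(λ) = λ³ - 12λ² + 43λ - 40.
Step 2 — look for an integer root (rational root theorem: any rational root is an integer divisor of 40). Testing λ = 5:
  p(5) = 125 - 300 + 215 - 40 = 0  ✓
  Dividing out (λ - 5): p(λ) = (λ - 5)(λ² - 7λ + 8).
Step 3 — remaining eigenvalues from the quadratic λ² - 7λ + 8 = 0:
  Δ = 7² - 4·8 = 49 - 32 = 17,  λ = (7 ± √17)/2 = (7 ± 4.1231)/2 ≈ 5.5616 or 1.4384.
  Sorted: λ_1 = 5.5616,  λ_2 = 5,  λ_3 = 1.4384  (check: sum = 12 = tr ✓).

Step 4 — unit eigenvector for λ_1 ≈ 5.5616: v spans the null space of (Sigma - λ_1 I), whose rows are
  r_1 = (-1.5616, 2, 0),  r_2 = (2, -2.5616, 0),  r_3 = (0, 0, -0.5616).
  v is orthogonal to every row, so take v ∝ r_1 × r_3 = ((2)·(-0.5616) - (0)·(0), (0)·(0) - (-1.5616)·(-0.5616), (-1.5616)·(0) - (2)·(0)) ≈ (-1.1231, -0.8769, 0).
  Rescale (multiply by -1 so the first nonzero entry is positive): u = (1.1231, 0.8769, 0).
  ||u|| = √((1.1231)² + (0.8769)² + (0)²) = √(2.0303) ≈ 1.4249,  v_1 = u/||u|| ≈ (0.7882, 0.6154, 0) (||v_1|| = 1).

λ_1 = 5.5616,  λ_2 = 5,  λ_3 = 1.4384;  v_1 ≈ (0.7882, 0.6154, 0)


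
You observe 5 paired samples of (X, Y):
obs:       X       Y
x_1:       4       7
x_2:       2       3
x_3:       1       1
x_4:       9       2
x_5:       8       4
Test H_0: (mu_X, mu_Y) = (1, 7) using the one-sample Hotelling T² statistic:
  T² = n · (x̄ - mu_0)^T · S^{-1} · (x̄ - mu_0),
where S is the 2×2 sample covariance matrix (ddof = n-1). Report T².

Step 1 — sample mean vector:
  mean(X) = (4 + 2 + 1 + 9 + 8) / 5 = 24/5 = 4.8
  mean(Y) = (7 + 3 + 1 + 2 + 4) / 5 = 17/5 = 3.4
  x̄ = (4.8, 3.4),  deviation x̄ - mu_0 = (4.8, 3.4) - (1, 7) = (3.8, -3.6).

Step 2 — sample covariance matrix, S[i,j] = (1/(n-1)) · Σ_k (x_{k,i} - mean_i) · (x_{k,j} - mean_j), divisor n-1 = 4:
  S[X,X] = ((-0.8)·(-0.8) + (-2.8)·(-2.8) + (-3.8)·(-3.8) + (4.2)·(4.2) + (3.2)·(3.2)) / 4 = 50.8/4 = 12.7
  S[X,Y] = ((-0.8)·(3.6) + (-2.8)·(-0.4) + (-3.8)·(-2.4) + (4.2)·(-1.4) + (3.2)·(0.6)) / 4 = 3.4/4 = 0.85
  S[Y,Y] = ((3.6)·(3.6) + (-0.4)·(-0.4) + (-2.4)·(-2.4) + (-1.4)·(-1.4) + (0.6)·(0.6)) / 4 = 21.2/4 = 5.3
  S = [[12.7, 0.85],
 [0.85, 5.3]].

Step 3 — invert S. det(S) = 12.7·5.3 - (0.85)² = 66.5875.
  S^{-1} = (1/det) · [[d, -b], [-b, a]] = [[0.0796, -0.0128],
 [-0.0128, 0.1907]].

Step 4 — quadratic form (x̄ - mu_0)^T · S^{-1} · (x̄ - mu_0):
  S^{-1} · (x̄ - mu_0) = (0.3484, -0.7351),
  (x̄ - mu_0)^T · [...] = (3.8)·(0.3484) + (-3.6)·(-0.7351) = 3.9704.

Step 5 — scale by n: T² = 5 · 3.9704 = 19.8521.

T² ≈ 19.8521


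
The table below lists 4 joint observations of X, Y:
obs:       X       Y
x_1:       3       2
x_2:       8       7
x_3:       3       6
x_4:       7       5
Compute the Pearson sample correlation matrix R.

Step 1 — column means:
  mean(X) = (3 + 8 + 3 + 7) / 4 = 21/4 = 5.25
  mean(Y) = (2 + 7 + 6 + 5) / 4 = 20/4 = 5

Step 2 — sample variances and covariances s[i,j] = (1/(n-1)) · Σ_k (x_{k,i} - mean_i) · (x_{k,j} - mean_j), with n-1 = 3:
  s[X,X] = ((-2.25)·(-2.25) + (2.75)·(2.75) + (-2.25)·(-2.25) + (1.75)·(1.75)) / 3 = 20.75/3 = 6.9167
  s[X,Y] = ((-2.25)·(-3) + (2.75)·(2) + (-2.25)·(1) + (1.75)·(0)) / 3 = 10/3 = 3.3333
  s[Y,Y] = ((-3)·(-3) + (2)·(2) + (1)·(1) + (0)·(0)) / 3 = 14/3 = 4.6667
  Sample standard deviations s_i = √(s[i,i]):
  s(X) = √(6.9167) = 2.63
  s(Y) = √(4.6667) = 2.1602

Step 3 — r_{ij} = s_{ij} / (s_i · s_j):
  r[X,X] = 1 (diagonal).
  r[X,Y] = 3.3333 / (2.63 · 2.1602) = 3.3333 / 5.6814 = 0.5867
  r[Y,Y] = 1 (diagonal).

R is symmetric with unit diagonal. Assembling:

R = [[1, 0.5867],
 [0.5867, 1]]


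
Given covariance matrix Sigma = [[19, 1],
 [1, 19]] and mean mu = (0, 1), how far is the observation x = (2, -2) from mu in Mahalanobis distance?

Step 1 — centre the observation: (x - mu) = (2, -3).

Step 2 — invert Sigma. det(Sigma) = 19·19 - (1)² = 360.
  Sigma^{-1} = (1/det) · [[d, -b], [-b, a]] = [[0.0528, -0.0028],
 [-0.0028, 0.0528]].

Step 3 — form the quadratic (x - mu)^T · Sigma^{-1} · (x - mu):
  Sigma^{-1} · (x - mu) = (0.1139, -0.1639).
  (x - mu)^T · [Sigma^{-1} · (x - mu)] = (2)·(0.1139) + (-3)·(-0.1639) = 0.7194.

Step 4 — take square root: d = √(0.7194) ≈ 0.8482.

d(x, mu) = √(0.7194) ≈ 0.8482


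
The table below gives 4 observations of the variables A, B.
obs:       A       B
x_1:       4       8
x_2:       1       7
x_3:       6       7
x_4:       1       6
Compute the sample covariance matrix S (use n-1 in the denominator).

Step 1 — column means:
  mean(A) = (4 + 1 + 6 + 1) / 4 = 12/4 = 3
  mean(B) = (8 + 7 + 7 + 6) / 4 = 28/4 = 7

Step 2 — sample covariance S[i,j] = (1/(n-1)) · Σ_k (x_{k,i} - mean_i) · (x_{k,j} - mean_j), with n-1 = 3.
  S[A,A] = ((1)·(1) + (-2)·(-2) + (3)·(3) + (-2)·(-2)) / 3 = 18/3 = 6
  S[A,B] = ((1)·(1) + (-2)·(0) + (3)·(0) + (-2)·(-1)) / 3 = 3/3 = 1
  S[B,B] = ((1)·(1) + (0)·(0) + (0)·(0) + (-1)·(-1)) / 3 = 2/3 = 0.6667

S is symmetric (S[j,i] = S[i,j]). Assembling:

S = [[6, 1],
 [1, 0.6667]]


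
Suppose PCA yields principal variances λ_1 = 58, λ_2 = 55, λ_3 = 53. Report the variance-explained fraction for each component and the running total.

Step 1 — total variance = trace(Sigma) = Σ λ_i = 58 + 55 + 53 = 166.

Step 2 — fraction explained by component i = λ_i / Σ λ:
  PC1: 58/166 = 0.3494
  PC2: 55/166 = 0.3313
  PC3: 53/166 = 0.3193

Step 3 — cumulative fraction after k components = (λ_1 + ... + λ_k) / Σ λ:
  k = 1: 58/166 = 0.3494
  k = 2: (58 + 55)/166 = 113/166 = 0.6807
  k = 3: (58 + 55 + 53)/166 = 166/166 = 1

Summary (fraction, with percent):

explained: PC1 0.3494 (34.94%), PC2 0.3313 (33.13%), PC3 0.3193 (31.93%);  cumulative: 0.3494, 0.6807, 1


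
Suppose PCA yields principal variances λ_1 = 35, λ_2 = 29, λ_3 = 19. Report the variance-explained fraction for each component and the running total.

Step 1 — total variance = trace(Sigma) = Σ λ_i = 35 + 29 + 19 = 83.

Step 2 — fraction explained by component i = λ_i / Σ λ:
  PC1: 35/83 = 0.4217
  PC2: 29/83 = 0.3494
  PC3: 19/83 = 0.2289

Step 3 — cumulative fraction after k components = (λ_1 + ... + λ_k) / Σ λ:
  k = 1: 35/83 = 0.4217
  k = 2: (35 + 29)/83 = 64/83 = 0.7711
  k = 3: (35 + 29 + 19)/83 = 83/83 = 1

Summary (fraction, with percent):

explained: PC1 0.4217 (42.17%), PC2 0.3494 (34.94%), PC3 0.2289 (22.89%);  cumulative: 0.4217, 0.7711, 1


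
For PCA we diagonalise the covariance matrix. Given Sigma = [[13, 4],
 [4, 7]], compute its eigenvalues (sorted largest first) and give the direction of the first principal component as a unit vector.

Step 1 — characteristic polynomial of 2×2 Sigma:
  det(Sigma - λI) = λ² - trace · λ + det = 0.
  trace = 13 + 7 = 20, det = 13·7 - (4)² = 75.
Step 2 — discriminant:
  Δ = trace² - 4·det = 400 - 300 = 100.
Step 3 — eigenvalues:
  λ = (trace ± √Δ)/2 = (20 ± 10)/2,
  λ_1 = 15,  λ_2 = 5.

Step 4 — unit eigenvector for λ_1: solve (Sigma - λ_1 I)v = 0. First row:
  (13 - 15)·v_x + (4)·v_y = 0, i.e. (-2)·v_x + (4)·v_y = 0,
  so v ∝ (b, λ_1 - a) = (4, 2) = u.
  ||u|| = √((4)² + (2)²) = √(20) ≈ 4.4721,
  v_1 = u/||u|| ≈ (0.8944, 0.4472) (||v_1|| = 1).

λ_1 = 15,  λ_2 = 5;  v_1 ≈ (0.8944, 0.4472)


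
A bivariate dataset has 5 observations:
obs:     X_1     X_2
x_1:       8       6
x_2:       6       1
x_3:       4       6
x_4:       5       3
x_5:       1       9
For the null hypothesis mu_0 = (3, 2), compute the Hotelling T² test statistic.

Step 1 — sample mean vector:
  mean(X_1) = (8 + 6 + 4 + 5 + 1) / 5 = 24/5 = 4.8
  mean(X_2) = (6 + 1 + 6 + 3 + 9) / 5 = 25/5 = 5
  x̄ = (4.8, 5),  deviation x̄ - mu_0 = (4.8, 5) - (3, 2) = (1.8, 3).

Step 2 — sample covariance matrix, S[i,j] = (1/(n-1)) · Σ_k (x_{k,i} - mean_i) · (x_{k,j} - mean_j), divisor n-1 = 4:
  S[X_1,X_1] = ((3.2)·(3.2) + (1.2)·(1.2) + (-0.8)·(-0.8) + (0.2)·(0.2) + (-3.8)·(-3.8)) / 4 = 26.8/4 = 6.7
  S[X_1,X_2] = ((3.2)·(1) + (1.2)·(-4) + (-0.8)·(1) + (0.2)·(-2) + (-3.8)·(4)) / 4 = -18/4 = -4.5
  S[X_2,X_2] = ((1)·(1) + (-4)·(-4) + (1)·(1) + (-2)·(-2) + (4)·(4)) / 4 = 38/4 = 9.5
  S = [[6.7, -4.5],
 [-4.5, 9.5]].

Step 3 — invert S. det(S) = 6.7·9.5 - (-4.5)² = 43.4.
  S^{-1} = (1/det) · [[d, -b], [-b, a]] = [[0.2189, 0.1037],
 [0.1037, 0.1544]].

Step 4 — quadratic form (x̄ - mu_0)^T · S^{-1} · (x̄ - mu_0):
  S^{-1} · (x̄ - mu_0) = (0.7051, 0.6498),
  (x̄ - mu_0)^T · [...] = (1.8)·(0.7051) + (3)·(0.6498) = 3.2184.

Step 5 — scale by n: T² = 5 · 3.2184 = 16.0922.

T² ≈ 16.0922


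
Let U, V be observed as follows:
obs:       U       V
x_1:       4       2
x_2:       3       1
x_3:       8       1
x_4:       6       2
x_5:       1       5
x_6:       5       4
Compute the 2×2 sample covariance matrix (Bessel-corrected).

Step 1 — column means:
  mean(U) = (4 + 3 + 8 + 6 + 1 + 5) / 6 = 27/6 = 4.5
  mean(V) = (2 + 1 + 1 + 2 + 5 + 4) / 6 = 15/6 = 2.5

Step 2 — sample covariance S[i,j] = (1/(n-1)) · Σ_k (x_{k,i} - mean_i) · (x_{k,j} - mean_j), with n-1 = 5.
  S[U,U] = ((-0.5)·(-0.5) + (-1.5)·(-1.5) + (3.5)·(3.5) + (1.5)·(1.5) + (-3.5)·(-3.5) + (0.5)·(0.5)) / 5 = 29.5/5 = 5.9
  S[U,V] = ((-0.5)·(-0.5) + (-1.5)·(-1.5) + (3.5)·(-1.5) + (1.5)·(-0.5) + (-3.5)·(2.5) + (0.5)·(1.5)) / 5 = -11.5/5 = -2.3
  S[V,V] = ((-0.5)·(-0.5) + (-1.5)·(-1.5) + (-1.5)·(-1.5) + (-0.5)·(-0.5) + (2.5)·(2.5) + (1.5)·(1.5)) / 5 = 13.5/5 = 2.7

S is symmetric (S[j,i] = S[i,j]). Assembling:

S = [[5.9, -2.3],
 [-2.3, 2.7]]


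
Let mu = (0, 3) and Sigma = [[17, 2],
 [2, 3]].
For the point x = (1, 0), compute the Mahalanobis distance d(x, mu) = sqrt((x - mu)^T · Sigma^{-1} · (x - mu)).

Step 1 — centre the observation: (x - mu) = (1, -3).

Step 2 — invert Sigma. det(Sigma) = 17·3 - (2)² = 47.
  Sigma^{-1} = (1/det) · [[d, -b], [-b, a]] = [[0.0638, -0.0426],
 [-0.0426, 0.3617]].

Step 3 — form the quadratic (x - mu)^T · Sigma^{-1} · (x - mu):
  Sigma^{-1} · (x - mu) = (0.1915, -1.1277).
  (x - mu)^T · [Sigma^{-1} · (x - mu)] = (1)·(0.1915) + (-3)·(-1.1277) = 3.5745.

Step 4 — take square root: d = √(3.5745) ≈ 1.8906.

d(x, mu) = √(3.5745) ≈ 1.8906


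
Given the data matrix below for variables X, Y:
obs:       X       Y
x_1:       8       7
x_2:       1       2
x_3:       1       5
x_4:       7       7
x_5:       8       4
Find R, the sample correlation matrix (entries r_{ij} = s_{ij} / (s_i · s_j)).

Step 1 — column means:
  mean(X) = (8 + 1 + 1 + 7 + 8) / 5 = 25/5 = 5
  mean(Y) = (7 + 2 + 5 + 7 + 4) / 5 = 25/5 = 5

Step 2 — sample variances and covariances s[i,j] = (1/(n-1)) · Σ_k (x_{k,i} - mean_i) · (x_{k,j} - mean_j), with n-1 = 4:
  s[X,X] = ((3)·(3) + (-4)·(-4) + (-4)·(-4) + (2)·(2) + (3)·(3)) / 4 = 54/4 = 13.5
  s[X,Y] = ((3)·(2) + (-4)·(-3) + (-4)·(0) + (2)·(2) + (3)·(-1)) / 4 = 19/4 = 4.75
  s[Y,Y] = ((2)·(2) + (-3)·(-3) + (0)·(0) + (2)·(2) + (-1)·(-1)) / 4 = 18/4 = 4.5
  Sample standard deviations s_i = √(s[i,i]):
  s(X) = √(13.5) = 3.6742
  s(Y) = √(4.5) = 2.1213

Step 3 — r_{ij} = s_{ij} / (s_i · s_j):
  r[X,X] = 1 (diagonal).
  r[X,Y] = 4.75 / (3.6742 · 2.1213) = 4.75 / 7.7942 = 0.6094
  r[Y,Y] = 1 (diagonal).

R is symmetric with unit diagonal. Assembling:

R = [[1, 0.6094],
 [0.6094, 1]]


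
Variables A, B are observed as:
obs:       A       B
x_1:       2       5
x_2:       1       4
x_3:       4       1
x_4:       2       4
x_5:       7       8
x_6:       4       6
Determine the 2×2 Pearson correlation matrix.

Step 1 — column means:
  mean(A) = (2 + 1 + 4 + 2 + 7 + 4) / 6 = 20/6 = 3.3333
  mean(B) = (5 + 4 + 1 + 4 + 8 + 6) / 6 = 28/6 = 4.6667

Step 2 — sample variances and covariances s[i,j] = (1/(n-1)) · Σ_k (x_{k,i} - mean_i) · (x_{k,j} - mean_j), with n-1 = 5:
  s[A,A] = ((-1.3333)·(-1.3333) + (-2.3333)·(-2.3333) + (0.6667)·(0.6667) + (-1.3333)·(-1.3333) + (3.6667)·(3.6667) + (0.6667)·(0.6667)) / 5 = 23.3333/5 = 4.6667
  s[A,B] = ((-1.3333)·(0.3333) + (-2.3333)·(-0.6667) + (0.6667)·(-3.6667) + (-1.3333)·(-0.6667) + (3.6667)·(3.3333) + (0.6667)·(1.3333)) / 5 = 12.6667/5 = 2.5333
  s[B,B] = ((0.3333)·(0.3333) + (-0.6667)·(-0.6667) + (-3.6667)·(-3.6667) + (-0.6667)·(-0.6667) + (3.3333)·(3.3333) + (1.3333)·(1.3333)) / 5 = 27.3333/5 = 5.4667
  Sample standard deviations s_i = √(s[i,i]):
  s(A) = √(4.6667) = 2.1602
  s(B) = √(5.4667) = 2.3381

Step 3 — r_{ij} = s_{ij} / (s_i · s_j):
  r[A,A] = 1 (diagonal).
  r[A,B] = 2.5333 / (2.1602 · 2.3381) = 2.5333 / 5.0509 = 0.5016
  r[B,B] = 1 (diagonal).

R is symmetric with unit diagonal. Assembling:

R = [[1, 0.5016],
 [0.5016, 1]]


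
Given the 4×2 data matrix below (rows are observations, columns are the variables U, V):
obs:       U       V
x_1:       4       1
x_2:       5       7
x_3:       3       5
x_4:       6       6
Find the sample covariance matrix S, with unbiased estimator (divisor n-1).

Step 1 — column means:
  mean(U) = (4 + 5 + 3 + 6) / 4 = 18/4 = 4.5
  mean(V) = (1 + 7 + 5 + 6) / 4 = 19/4 = 4.75

Step 2 — sample covariance S[i,j] = (1/(n-1)) · Σ_k (x_{k,i} - mean_i) · (x_{k,j} - mean_j), with n-1 = 3.
  S[U,U] = ((-0.5)·(-0.5) + (0.5)·(0.5) + (-1.5)·(-1.5) + (1.5)·(1.5)) / 3 = 5/3 = 1.6667
  S[U,V] = ((-0.5)·(-3.75) + (0.5)·(2.25) + (-1.5)·(0.25) + (1.5)·(1.25)) / 3 = 4.5/3 = 1.5
  S[V,V] = ((-3.75)·(-3.75) + (2.25)·(2.25) + (0.25)·(0.25) + (1.25)·(1.25)) / 3 = 20.75/3 = 6.9167

S is symmetric (S[j,i] = S[i,j]). Assembling:

S = [[1.6667, 1.5],
 [1.5, 6.9167]]


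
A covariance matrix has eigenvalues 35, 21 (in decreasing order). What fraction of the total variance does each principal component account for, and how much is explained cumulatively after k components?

Step 1 — total variance = trace(Sigma) = Σ λ_i = 35 + 21 = 56.

Step 2 — fraction explained by component i = λ_i / Σ λ:
  PC1: 35/56 = 0.625
  PC2: 21/56 = 0.375

Step 3 — cumulative fraction after k components = (λ_1 + ... + λ_k) / Σ λ:
  k = 1: 35/56 = 0.625
  k = 2: (35 + 21)/56 = 56/56 = 1

Summary (fraction, with percent):

explained: PC1 0.625 (62.5%), PC2 0.375 (37.5%);  cumulative: 0.625, 1


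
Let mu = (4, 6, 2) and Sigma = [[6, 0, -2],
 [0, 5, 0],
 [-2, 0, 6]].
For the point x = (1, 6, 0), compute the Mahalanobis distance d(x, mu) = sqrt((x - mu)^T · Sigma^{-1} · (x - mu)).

Step 1 — centre the observation: (x - mu) = (-3, 0, -2).

Step 2 — invert Sigma (cofactor / det for 3×3, or solve directly):
  Sigma^{-1} = [[0.1875, 0, 0.0625],
 [0, 0.2, 0],
 [0.0625, 0, 0.1875]].

Step 3 — form the quadratic (x - mu)^T · Sigma^{-1} · (x - mu):
  Sigma^{-1} · (x - mu) = (-0.6875, 0, -0.5625).
  (x - mu)^T · [Sigma^{-1} · (x - mu)] = (-3)·(-0.6875) + (0)·(0) + (-2)·(-0.5625) = 3.1875.

Step 4 — take square root: d = √(3.1875) ≈ 1.7854.

d(x, mu) = √(3.1875) ≈ 1.7854


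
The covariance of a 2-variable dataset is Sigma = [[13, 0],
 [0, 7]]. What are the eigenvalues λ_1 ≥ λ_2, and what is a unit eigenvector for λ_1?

Step 1 — characteristic polynomial of 2×2 Sigma:
  det(Sigma - λI) = λ² - trace · λ + det = 0.
  trace = 13 + 7 = 20, det = 13·7 - (0)² = 91.
Step 2 — discriminant:
  Δ = trace² - 4·det = 400 - 364 = 36.
Step 3 — eigenvalues:
  λ = (trace ± √Δ)/2 = (20 ± 6)/2,
  λ_1 = 13,  λ_2 = 7.

Step 4 — unit eigenvector for λ_1: Sigma is diagonal, so its eigenvectors are the coordinate axes. λ_1 = 13 is the diagonal entry on the first coordinate axis, hence
  v_1 = (1, 0) (||v_1|| = 1).

λ_1 = 13,  λ_2 = 7;  v_1 ≈ (1, 0)


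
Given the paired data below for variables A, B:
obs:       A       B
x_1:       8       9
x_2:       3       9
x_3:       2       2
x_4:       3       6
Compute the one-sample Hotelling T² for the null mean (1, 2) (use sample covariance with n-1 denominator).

Step 1 — sample mean vector:
  mean(A) = (8 + 3 + 2 + 3) / 4 = 16/4 = 4
  mean(B) = (9 + 9 + 2 + 6) / 4 = 26/4 = 6.5
  x̄ = (4, 6.5),  deviation x̄ - mu_0 = (4, 6.5) - (1, 2) = (3, 4.5).

Step 2 — sample covariance matrix, S[i,j] = (1/(n-1)) · Σ_k (x_{k,i} - mean_i) · (x_{k,j} - mean_j), divisor n-1 = 3:
  S[A,A] = ((4)·(4) + (-1)·(-1) + (-2)·(-2) + (-1)·(-1)) / 3 = 22/3 = 7.3333
  S[A,B] = ((4)·(2.5) + (-1)·(2.5) + (-2)·(-4.5) + (-1)·(-0.5)) / 3 = 17/3 = 5.6667
  S[B,B] = ((2.5)·(2.5) + (2.5)·(2.5) + (-4.5)·(-4.5) + (-0.5)·(-0.5)) / 3 = 33/3 = 11
  S = [[7.3333, 5.6667],
 [5.6667, 11]].

Step 3 — invert S. det(S) = 7.3333·11 - (5.6667)² = 48.5556.
  S^{-1} = (1/det) · [[d, -b], [-b, a]] = [[0.2265, -0.1167],
 [-0.1167, 0.151]].

Step 4 — quadratic form (x̄ - mu_0)^T · S^{-1} · (x̄ - mu_0):
  S^{-1} · (x̄ - mu_0) = (0.1545, 0.3295),
  (x̄ - mu_0)^T · [...] = (3)·(0.1545) + (4.5)·(0.3295) = 1.9462.

Step 5 — scale by n: T² = 4 · 1.9462 = 7.7849.

T² ≈ 7.7849


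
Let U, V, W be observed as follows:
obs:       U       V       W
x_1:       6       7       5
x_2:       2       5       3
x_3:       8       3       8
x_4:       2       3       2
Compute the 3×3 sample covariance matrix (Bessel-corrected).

Step 1 — column means:
  mean(U) = (6 + 2 + 8 + 2) / 4 = 18/4 = 4.5
  mean(V) = (7 + 5 + 3 + 3) / 4 = 18/4 = 4.5
  mean(W) = (5 + 3 + 8 + 2) / 4 = 18/4 = 4.5

Step 2 — sample covariance S[i,j] = (1/(n-1)) · Σ_k (x_{k,i} - mean_i) · (x_{k,j} - mean_j), with n-1 = 3.
  S[U,U] = ((1.5)·(1.5) + (-2.5)·(-2.5) + (3.5)·(3.5) + (-2.5)·(-2.5)) / 3 = 27/3 = 9
  S[U,V] = ((1.5)·(2.5) + (-2.5)·(0.5) + (3.5)·(-1.5) + (-2.5)·(-1.5)) / 3 = 1/3 = 0.3333
  S[U,W] = ((1.5)·(0.5) + (-2.5)·(-1.5) + (3.5)·(3.5) + (-2.5)·(-2.5)) / 3 = 23/3 = 7.6667
  S[V,V] = ((2.5)·(2.5) + (0.5)·(0.5) + (-1.5)·(-1.5) + (-1.5)·(-1.5)) / 3 = 11/3 = 3.6667
  S[V,W] = ((2.5)·(0.5) + (0.5)·(-1.5) + (-1.5)·(3.5) + (-1.5)·(-2.5)) / 3 = -1/3 = -0.3333
  S[W,W] = ((0.5)·(0.5) + (-1.5)·(-1.5) + (3.5)·(3.5) + (-2.5)·(-2.5)) / 3 = 21/3 = 7

S is symmetric (S[j,i] = S[i,j]). Assembling:

S = [[9, 0.3333, 7.6667],
 [0.3333, 3.6667, -0.3333],
 [7.6667, -0.3333, 7]]


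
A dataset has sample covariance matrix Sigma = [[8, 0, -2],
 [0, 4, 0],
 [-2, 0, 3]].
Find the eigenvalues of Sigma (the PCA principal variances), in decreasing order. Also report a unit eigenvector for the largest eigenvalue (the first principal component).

Step 1 — characteristic polynomial p(λ) = det(λI - Sigma) = λ³ - tr·λ² + c_1·λ - det, where tr = trace, c_1 = sum of the principal 2×2 minors, det = det(Sigma):
  tr = 8 + 4 + 3 = 15,
  c_1 = (8·4 - (0)²) + (8·3 - (-2)²) + (4·3 - (0)²) = 32 + 20 + 12 = 64,
  det = 8·(4·3 - (0)²) - (0)·((0)·3 - (0)·(-2)) + (-2)·((0)·(0) - 4·(-2)) = 8·(12) - (0)·(0) + (-2)·(8) = 80.
  So p(λ) = λ³ - 15λ² + 64λ - 80.
Step 2 — look for an integer root (rational root theorem: any rational root is an integer divisor of 80). Testing λ = 4:
  p(4) = 64 - 240 + 256 - 80 = 0  ✓
  Dividing out (λ - 4): p(λ) = (λ - 4)(λ² - 11λ + 20).
Step 3 — remaining eigenvalues from the quadratic λ² - 11λ + 20 = 0:
  Δ = 11² - 4·20 = 121 - 80 = 41,  λ = (11 ± √41)/2 = (11 ± 6.4031)/2 ≈ 8.7016 or 2.2984.
  Sorted: λ_1 = 8.7016,  λ_2 = 4,  λ_3 = 2.2984  (check: sum = 15 = tr ✓).

Step 4 — unit eigenvector for λ_1 ≈ 8.7016: v spans the null space of (Sigma - λ_1 I), whose rows are
  r_1 = (-0.7016, 0, -2),  r_2 = (0, -4.7016, 0),  r_3 = (-2, 0, -5.7016).
  v is orthogonal to every row, so take v ∝ r_1 × r_2 = ((0)·(0) - (-2)·(-4.7016), (-2)·(0) - (-0.7016)·(0), (-0.7016)·(-4.7016) - (0)·(0)) ≈ (-9.4031, 0, 3.2984).
  Rescale (multiply by -1 so the first nonzero entry is positive): u = (9.4031, 0, -3.2984).
  ||u|| = √((9.4031)² + (0)² + (-3.2984)²) = √(99.2984) ≈ 9.9649,  v_1 = u/||u|| ≈ (0.9436, 0, -0.331) (||v_1|| = 1).

λ_1 = 8.7016,  λ_2 = 4,  λ_3 = 2.2984;  v_1 ≈ (0.9436, 0, -0.331)


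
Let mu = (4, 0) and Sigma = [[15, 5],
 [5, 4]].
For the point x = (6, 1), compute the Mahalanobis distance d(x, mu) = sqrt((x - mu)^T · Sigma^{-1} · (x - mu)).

Step 1 — centre the observation: (x - mu) = (2, 1).

Step 2 — invert Sigma. det(Sigma) = 15·4 - (5)² = 35.
  Sigma^{-1} = (1/det) · [[d, -b], [-b, a]] = [[0.1143, -0.1429],
 [-0.1429, 0.4286]].

Step 3 — form the quadratic (x - mu)^T · Sigma^{-1} · (x - mu):
  Sigma^{-1} · (x - mu) = (0.0857, 0.1429).
  (x - mu)^T · [Sigma^{-1} · (x - mu)] = (2)·(0.0857) + (1)·(0.1429) = 0.3143.

Step 4 — take square root: d = √(0.3143) ≈ 0.5606.

d(x, mu) = √(0.3143) ≈ 0.5606


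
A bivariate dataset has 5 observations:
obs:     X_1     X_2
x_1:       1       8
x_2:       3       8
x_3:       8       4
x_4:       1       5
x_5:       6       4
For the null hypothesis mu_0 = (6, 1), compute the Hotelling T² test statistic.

Step 1 — sample mean vector:
  mean(X_1) = (1 + 3 + 8 + 1 + 6) / 5 = 19/5 = 3.8
  mean(X_2) = (8 + 8 + 4 + 5 + 4) / 5 = 29/5 = 5.8
  x̄ = (3.8, 5.8),  deviation x̄ - mu_0 = (3.8, 5.8) - (6, 1) = (-2.2, 4.8).

Step 2 — sample covariance matrix, S[i,j] = (1/(n-1)) · Σ_k (x_{k,i} - mean_i) · (x_{k,j} - mean_j), divisor n-1 = 4:
  S[X_1,X_1] = ((-2.8)·(-2.8) + (-0.8)·(-0.8) + (4.2)·(4.2) + (-2.8)·(-2.8) + (2.2)·(2.2)) / 4 = 38.8/4 = 9.7
  S[X_1,X_2] = ((-2.8)·(2.2) + (-0.8)·(2.2) + (4.2)·(-1.8) + (-2.8)·(-0.8) + (2.2)·(-1.8)) / 4 = -17.2/4 = -4.3
  S[X_2,X_2] = ((2.2)·(2.2) + (2.2)·(2.2) + (-1.8)·(-1.8) + (-0.8)·(-0.8) + (-1.8)·(-1.8)) / 4 = 16.8/4 = 4.2
  S = [[9.7, -4.3],
 [-4.3, 4.2]].

Step 3 — invert S. det(S) = 9.7·4.2 - (-4.3)² = 22.25.
  S^{-1} = (1/det) · [[d, -b], [-b, a]] = [[0.1888, 0.1933],
 [0.1933, 0.436]].

Step 4 — quadratic form (x̄ - mu_0)^T · S^{-1} · (x̄ - mu_0):
  S^{-1} · (x̄ - mu_0) = (0.5124, 1.6674),
  (x̄ - mu_0)^T · [...] = (-2.2)·(0.5124) + (4.8)·(1.6674) = 6.8764.

Step 5 — scale by n: T² = 5 · 6.8764 = 34.382.

T² ≈ 34.382


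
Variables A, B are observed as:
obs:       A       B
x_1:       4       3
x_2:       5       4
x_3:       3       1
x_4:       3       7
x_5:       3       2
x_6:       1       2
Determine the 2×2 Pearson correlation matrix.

Step 1 — column means:
  mean(A) = (4 + 5 + 3 + 3 + 3 + 1) / 6 = 19/6 = 3.1667
  mean(B) = (3 + 4 + 1 + 7 + 2 + 2) / 6 = 19/6 = 3.1667

Step 2 — sample variances and covariances s[i,j] = (1/(n-1)) · Σ_k (x_{k,i} - mean_i) · (x_{k,j} - mean_j), with n-1 = 5:
  s[A,A] = ((0.8333)·(0.8333) + (1.8333)·(1.8333) + (-0.1667)·(-0.1667) + (-0.1667)·(-0.1667) + (-0.1667)·(-0.1667) + (-2.1667)·(-2.1667)) / 5 = 8.8333/5 = 1.7667
  s[A,B] = ((0.8333)·(-0.1667) + (1.8333)·(0.8333) + (-0.1667)·(-2.1667) + (-0.1667)·(3.8333) + (-0.1667)·(-1.1667) + (-2.1667)·(-1.1667)) / 5 = 3.8333/5 = 0.7667
  s[B,B] = ((-0.1667)·(-0.1667) + (0.8333)·(0.8333) + (-2.1667)·(-2.1667) + (3.8333)·(3.8333) + (-1.1667)·(-1.1667) + (-1.1667)·(-1.1667)) / 5 = 22.8333/5 = 4.5667
  Sample standard deviations s_i = √(s[i,i]):
  s(A) = √(1.7667) = 1.3292
  s(B) = √(4.5667) = 2.137

Step 3 — r_{ij} = s_{ij} / (s_i · s_j):
  r[A,A] = 1 (diagonal).
  r[A,B] = 0.7667 / (1.3292 · 2.137) = 0.7667 / 2.8404 = 0.2699
  r[B,B] = 1 (diagonal).

R is symmetric with unit diagonal. Assembling:

R = [[1, 0.2699],
 [0.2699, 1]]


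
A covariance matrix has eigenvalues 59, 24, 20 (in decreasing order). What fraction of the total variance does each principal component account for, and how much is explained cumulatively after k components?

Step 1 — total variance = trace(Sigma) = Σ λ_i = 59 + 24 + 20 = 103.

Step 2 — fraction explained by component i = λ_i / Σ λ:
  PC1: 59/103 = 0.5728
  PC2: 24/103 = 0.233
  PC3: 20/103 = 0.1942

Step 3 — cumulative fraction after k components = (λ_1 + ... + λ_k) / Σ λ:
  k = 1: 59/103 = 0.5728
  k = 2: (59 + 24)/103 = 83/103 = 0.8058
  k = 3: (59 + 24 + 20)/103 = 103/103 = 1

Summary (fraction, with percent):

explained: PC1 0.5728 (57.28%), PC2 0.233 (23.3%), PC3 0.1942 (19.42%);  cumulative: 0.5728, 0.8058, 1


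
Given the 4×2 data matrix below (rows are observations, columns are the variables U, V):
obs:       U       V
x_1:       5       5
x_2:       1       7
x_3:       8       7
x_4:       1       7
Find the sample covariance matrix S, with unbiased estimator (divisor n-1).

Step 1 — column means:
  mean(U) = (5 + 1 + 8 + 1) / 4 = 15/4 = 3.75
  mean(V) = (5 + 7 + 7 + 7) / 4 = 26/4 = 6.5

Step 2 — sample covariance S[i,j] = (1/(n-1)) · Σ_k (x_{k,i} - mean_i) · (x_{k,j} - mean_j), with n-1 = 3.
  S[U,U] = ((1.25)·(1.25) + (-2.75)·(-2.75) + (4.25)·(4.25) + (-2.75)·(-2.75)) / 3 = 34.75/3 = 11.5833
  S[U,V] = ((1.25)·(-1.5) + (-2.75)·(0.5) + (4.25)·(0.5) + (-2.75)·(0.5)) / 3 = -2.5/3 = -0.8333
  S[V,V] = ((-1.5)·(-1.5) + (0.5)·(0.5) + (0.5)·(0.5) + (0.5)·(0.5)) / 3 = 3/3 = 1

S is symmetric (S[j,i] = S[i,j]). Assembling:

S = [[11.5833, -0.8333],
 [-0.8333, 1]]
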